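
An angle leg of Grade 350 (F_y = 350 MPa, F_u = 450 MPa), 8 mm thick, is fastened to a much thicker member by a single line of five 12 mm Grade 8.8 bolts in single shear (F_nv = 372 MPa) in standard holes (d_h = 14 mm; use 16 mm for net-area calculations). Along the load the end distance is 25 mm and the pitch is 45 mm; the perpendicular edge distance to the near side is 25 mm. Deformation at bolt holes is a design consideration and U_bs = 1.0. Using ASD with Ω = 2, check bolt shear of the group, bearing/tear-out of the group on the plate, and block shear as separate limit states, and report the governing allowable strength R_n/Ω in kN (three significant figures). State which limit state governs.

Bolt shear: A_b = π·12²/4 = 113.1 mm²; R_n = 372 × 113.1 × 5 × 1 / 1000 = 210.4 kN → 210.4 / 2 = 105 kN.
Bearing: edge l_c = 18, r_n = 77.76 kN; interior l_c = 31, r_n = 103.7 kN; R_n = 77.76 + 4·103.7 = 492.5 kN → 246 kN.
Block shear: A_gv = 1640, A_nv = 1064, A_nt = 136 mm²; R_n = min(0.6F_uA_nv, 0.6F_yA_gv) + U_bs·F_u·A_nt = 348.5 kN → 174 kN.
Bolt shear governs: 105 kN.

105 kN (bolt shear governs)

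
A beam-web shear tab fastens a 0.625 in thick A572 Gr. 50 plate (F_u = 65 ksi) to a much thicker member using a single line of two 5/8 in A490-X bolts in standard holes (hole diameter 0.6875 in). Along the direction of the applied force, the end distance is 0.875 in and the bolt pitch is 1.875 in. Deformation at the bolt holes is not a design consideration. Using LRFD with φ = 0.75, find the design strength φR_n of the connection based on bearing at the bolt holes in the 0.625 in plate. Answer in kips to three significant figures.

78.6 kips

Per bolt r_n = 1.5 l_c t F_u ≤ 3.0 d t F_u; upper limit = 3.0 × 0.625 × 0.625 × 65 = 76.17 kips.
Edge bolt: l_c = 0.875 − 0.6875/2 = 0.5312 in → 1.5 × 0.5312 × 0.625 × 65 = 32.37 → r_n = 32.37 kips.
Interior bolts: l_c = 1.875 − 0.6875 = 1.188 in → 1.5 × 1.188 × 0.625 × 65 = 72.36 → r_n = 72.36 kips.
R_n = 1 × 32.37 + 1 × 72.36 = 104.7 kips.
Design strength φR_n = 0.75 × 104.7 = 78.6 kips.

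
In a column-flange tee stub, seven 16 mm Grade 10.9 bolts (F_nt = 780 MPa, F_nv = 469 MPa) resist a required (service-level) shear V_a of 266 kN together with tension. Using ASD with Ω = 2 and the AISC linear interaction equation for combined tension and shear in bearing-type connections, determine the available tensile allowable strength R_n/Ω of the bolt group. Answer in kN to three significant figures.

A_b = π·16²/4 = 201.1 mm²; f_rv = 266 × 1000 / (7 × 201.1) = 189 MPa.
F'_nt = 1.3 F_nt − (Ω F_nt / F_nv) f_rv = 1.3·780 − (2·780/469)·189 = 385.4 MPa, capped at F_nt → F'_nt = 385.4 MPa.
R_n = F'_nt · A_b · n = 385.4 × 201.1 × 7 / 1000 = 542.4 kN.
Allowable strength R_n/Ω = 542.4 / 2 = 271 kN.

271 kN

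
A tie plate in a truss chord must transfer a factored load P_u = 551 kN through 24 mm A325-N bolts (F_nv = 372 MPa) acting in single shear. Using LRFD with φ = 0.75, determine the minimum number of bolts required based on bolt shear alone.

A_b = π·24²/4 = 452.4 mm².
Per-bolt design strength φR_n = 0.75 × 372 × 452.4 × 1 / 1000 = 126.2 kN.
n ≥ 551 / 126.2 = 4.366 → use 5 bolts.

5 bolts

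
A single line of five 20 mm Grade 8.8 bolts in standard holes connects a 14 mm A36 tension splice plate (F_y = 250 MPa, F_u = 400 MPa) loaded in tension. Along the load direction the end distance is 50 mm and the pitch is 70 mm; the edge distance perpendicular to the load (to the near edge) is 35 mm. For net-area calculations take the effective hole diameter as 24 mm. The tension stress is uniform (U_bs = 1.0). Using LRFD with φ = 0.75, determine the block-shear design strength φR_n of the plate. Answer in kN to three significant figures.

Shear plane L_v = 50 + 4·70 = 330 mm; A_gv = 330 × 14 = 4620 mm².
A_nv = (330 − 4.5·24) × 14 = 3108 mm².
A_nt = (35 − 0.5·24) × 14 = 322 mm².
0.6 F_u A_nv = 745.9 kN; 0.6 F_y A_gv = 693 kN → shear yielding governs the shear term.
R_n = 693 + 1.0 × 400 × 322 / 1000 = 821.8 kN.
Design strength φR_n = 0.75 × 821.8 = 616 kN.

616 kN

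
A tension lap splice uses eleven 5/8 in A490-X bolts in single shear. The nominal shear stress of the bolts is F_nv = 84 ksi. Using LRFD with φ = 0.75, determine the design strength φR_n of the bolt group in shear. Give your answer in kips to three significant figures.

213 kips

A_b = π × 0.625² / 4 = 0.3068 in².
R_n = F_nv · A_b · n · n_s = 84 × 0.3068 × 11 × 1 = 283.5 kips.
Design strength φR_n = 0.75 × 283.5 = 213 kips.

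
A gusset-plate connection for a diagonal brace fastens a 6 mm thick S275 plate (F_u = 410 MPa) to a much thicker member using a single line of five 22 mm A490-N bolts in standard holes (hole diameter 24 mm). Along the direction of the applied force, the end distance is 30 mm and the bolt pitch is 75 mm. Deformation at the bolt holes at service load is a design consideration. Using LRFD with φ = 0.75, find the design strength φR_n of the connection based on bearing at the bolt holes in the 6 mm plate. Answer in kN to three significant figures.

430 kN

Per bolt r_n = 1.2 l_c t F_u ≤ 2.4 d t F_u; upper limit = 2.4 × 22 × 6 × 410 / 1000 = 129.9 kN.
Edge bolt: l_c = 30 − 24/2 = 18 mm → 1.2 × 18 × 6 × 410 / 1000 = 53.14 → r_n = 53.14 kN.
Interior bolts: l_c = 75 − 24 = 51 mm → 1.2 × 51 × 6 × 410 / 1000 = 150.6 → r_n = 129.9 kN.
R_n = 1 × 53.14 + 4 × 129.9 = 572.7 kN.
Design strength φR_n = 0.75 × 572.7 = 430 kN.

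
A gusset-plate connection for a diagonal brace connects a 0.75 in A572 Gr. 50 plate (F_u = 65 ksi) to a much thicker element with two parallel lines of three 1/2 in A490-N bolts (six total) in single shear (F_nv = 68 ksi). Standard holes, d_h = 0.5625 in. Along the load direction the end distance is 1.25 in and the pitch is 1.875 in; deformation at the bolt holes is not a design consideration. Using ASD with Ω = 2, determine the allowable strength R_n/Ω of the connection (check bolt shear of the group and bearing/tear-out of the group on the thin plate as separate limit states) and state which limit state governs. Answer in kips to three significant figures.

Bolt shear: A_b = π·0.5²/4 = 0.1963 in²; R_n = 68 × 0.1963 × 6 × 1 = 80.11 kips → 80.11 / 2 = 40.1 kips.
Bearing (1.5 l_c t F_u ≤ 3.0 d t F_u): upper limit = 3.0·0.5·0.75·65 = 73.12 kips.
  Edge l_c = 1.25 − 0.5625/2 = 0.9688 → r_n = 70.84 kips; interior l_c = 1.875 − 0.5625 = 1.312 → r_n = 73.12 kips.
  R_n,bearing = 2·70.84 + 4·73.12 = 434.2 kips → 434.2 / 2 = 217 kips.
Bolt shear governs: 40.1 kips.

40.1 kips (bolt shear governs)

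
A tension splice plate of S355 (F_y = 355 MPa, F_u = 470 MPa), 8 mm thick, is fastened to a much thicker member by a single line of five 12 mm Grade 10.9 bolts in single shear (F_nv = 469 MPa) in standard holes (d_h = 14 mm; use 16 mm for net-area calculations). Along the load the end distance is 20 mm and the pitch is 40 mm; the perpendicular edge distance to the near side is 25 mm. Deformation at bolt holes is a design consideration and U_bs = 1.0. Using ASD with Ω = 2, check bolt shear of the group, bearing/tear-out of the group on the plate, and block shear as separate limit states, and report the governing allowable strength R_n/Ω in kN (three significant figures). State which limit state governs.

133 kN (bolt shear governs)

Bolt shear: A_b = π·12²/4 = 113.1 mm²; R_n = 469 × 113.1 × 5 × 1 / 1000 = 265.2 kN → 265.2 / 2 = 133 kN.
Bearing: edge l_c = 13, r_n = 58.66 kN; interior l_c = 26, r_n = 108.3 kN; R_n = 58.66 + 4·108.3 = 491.8 kN → 246 kN.
Block shear: A_gv = 1440, A_nv = 864, A_nt = 136 mm²; R_n = min(0.6F_uA_nv, 0.6F_yA_gv) + U_bs·F_u·A_nt = 307.6 kN → 154 kN.
Bolt shear governs: 133 kN.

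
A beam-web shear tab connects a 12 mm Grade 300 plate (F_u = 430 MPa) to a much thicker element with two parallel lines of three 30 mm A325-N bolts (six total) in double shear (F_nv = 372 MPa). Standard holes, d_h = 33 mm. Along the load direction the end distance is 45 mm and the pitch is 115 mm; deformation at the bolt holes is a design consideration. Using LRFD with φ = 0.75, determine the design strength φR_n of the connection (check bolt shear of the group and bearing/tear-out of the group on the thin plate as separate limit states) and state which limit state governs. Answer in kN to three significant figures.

Bolt shear: A_b = π·30²/4 = 706.9 mm²; R_n = 372 × 706.9 × 6 × 2 / 1000 = 3155 kN → 0.75 × 3155 = 2370 kN.
Bearing (1.2 l_c t F_u ≤ 2.4 d t F_u): upper limit = 2.4·30·12·430 / 1000 = 371.5 kN.
  Edge l_c = 45 − 33/2 = 28.5 → r_n = 176.5 kN; interior l_c = 115 − 33 = 82 → r_n = 371.5 kN.
  R_n,bearing = 2·176.5 + 4·371.5 = 1839 kN → 0.75 × 1839 = 1380 kN.
Bearing governs: 1380 kN.

1380 kN (bearing governs)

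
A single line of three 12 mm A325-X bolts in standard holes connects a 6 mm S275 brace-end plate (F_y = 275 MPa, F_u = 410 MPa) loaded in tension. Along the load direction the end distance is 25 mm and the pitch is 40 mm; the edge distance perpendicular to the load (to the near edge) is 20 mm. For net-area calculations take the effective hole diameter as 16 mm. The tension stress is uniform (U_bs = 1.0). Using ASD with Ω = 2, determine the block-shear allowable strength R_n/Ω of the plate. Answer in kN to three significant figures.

Shear plane L_v = 25 + 2·40 = 105 mm; A_gv = 105 × 6 = 630 mm².
A_nv = (105 − 2.5·16) × 6 = 390 mm².
A_nt = (20 − 0.5·16) × 6 = 72 mm².
0.6 F_u A_nv = 95.94 kN; 0.6 F_y A_gv = 104 kN → shear rupture governs the shear term.
R_n = 95.94 + 1.0 × 410 × 72 / 1000 = 125.5 kN.
Allowable strength R_n/Ω = 125.5 / 2 = 62.7 kN.

62.7 kN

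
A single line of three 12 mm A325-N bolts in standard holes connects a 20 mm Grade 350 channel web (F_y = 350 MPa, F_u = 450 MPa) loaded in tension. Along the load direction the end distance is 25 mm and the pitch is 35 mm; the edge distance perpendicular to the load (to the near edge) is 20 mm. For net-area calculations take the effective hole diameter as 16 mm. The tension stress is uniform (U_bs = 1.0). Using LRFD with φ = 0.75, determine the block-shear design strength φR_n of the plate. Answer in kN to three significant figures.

304 kN

Shear plane L_v = 25 + 2·35 = 95 mm; A_gv = 95 × 20 = 1900 mm².
A_nv = (95 − 2.5·16) × 20 = 1100 mm².
A_nt = (20 − 0.5·16) × 20 = 240 mm².
0.6 F_u A_nv = 297 kN; 0.6 F_y A_gv = 399 kN → shear rupture governs the shear term.
R_n = 297 + 1.0 × 450 × 240 / 1000 = 405 kN.
Design strength φR_n = 0.75 × 405 = 304 kN.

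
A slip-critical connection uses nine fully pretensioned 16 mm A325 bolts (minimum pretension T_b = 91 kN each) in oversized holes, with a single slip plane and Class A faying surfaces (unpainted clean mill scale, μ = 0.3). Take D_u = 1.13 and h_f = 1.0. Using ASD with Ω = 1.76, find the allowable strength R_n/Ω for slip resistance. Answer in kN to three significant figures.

158 kN

R_n = μ · D_u · h_f · T_b · n_s · n_b = 0.3 × 1.13 × 1.0 × 91 × 1 × 9 = 277.6 kN.
Allowable strength R_n/Ω = 277.6 / 1.76 = 158 kN.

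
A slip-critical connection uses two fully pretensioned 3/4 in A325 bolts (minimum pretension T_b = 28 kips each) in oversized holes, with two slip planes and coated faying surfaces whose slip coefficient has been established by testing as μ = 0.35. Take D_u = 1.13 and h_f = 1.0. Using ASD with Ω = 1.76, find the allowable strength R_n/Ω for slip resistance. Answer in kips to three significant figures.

R_n = μ · D_u · h_f · T_b · n_s · n_b = 0.35 × 1.13 × 1.0 × 28 × 2 × 2 = 44.3 kips.
Allowable strength R_n/Ω = 44.3 / 1.76 = 25.2 kips.

25.2 kips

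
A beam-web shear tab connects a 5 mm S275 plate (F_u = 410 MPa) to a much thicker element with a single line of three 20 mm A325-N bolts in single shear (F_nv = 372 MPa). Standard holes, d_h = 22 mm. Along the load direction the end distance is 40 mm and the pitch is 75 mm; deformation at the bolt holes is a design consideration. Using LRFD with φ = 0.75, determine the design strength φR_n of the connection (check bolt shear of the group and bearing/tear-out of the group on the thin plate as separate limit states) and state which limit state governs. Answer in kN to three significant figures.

201 kN (bearing governs)

Bolt shear: A_b = π·20²/4 = 314.2 mm²; R_n = 372 × 314.2 × 3 × 1 / 1000 = 350.6 kN → 0.75 × 350.6 = 263 kN.
Bearing (1.2 l_c t F_u ≤ 2.4 d t F_u): upper limit = 2.4·20·5·410 / 1000 = 98.4 kN.
  Edge l_c = 40 − 22/2 = 29 → r_n = 71.34 kN; interior l_c = 75 − 22 = 53 → r_n = 98.4 kN.
  R_n,bearing = 1·71.34 + 2·98.4 = 268.1 kN → 0.75 × 268.1 = 201 kN.
Bearing governs: 201 kN.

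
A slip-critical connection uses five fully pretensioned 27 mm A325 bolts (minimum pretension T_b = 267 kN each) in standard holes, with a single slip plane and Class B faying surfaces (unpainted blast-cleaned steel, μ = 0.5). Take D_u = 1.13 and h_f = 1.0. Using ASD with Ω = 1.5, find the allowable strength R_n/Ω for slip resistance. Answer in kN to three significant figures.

503 kN

R_n = μ · D_u · h_f · T_b · n_s · n_b = 0.5 × 1.13 × 1.0 × 267 × 1 × 5 = 754.3 kN.
Allowable strength R_n/Ω = 754.3 / 1.5 = 503 kN.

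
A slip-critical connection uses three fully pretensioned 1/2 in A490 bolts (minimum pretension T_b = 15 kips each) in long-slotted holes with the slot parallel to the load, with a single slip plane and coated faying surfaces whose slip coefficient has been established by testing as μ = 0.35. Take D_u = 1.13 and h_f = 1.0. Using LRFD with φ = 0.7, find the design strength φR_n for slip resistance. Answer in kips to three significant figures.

12.5 kips

R_n = μ · D_u · h_f · T_b · n_s · n_b = 0.35 × 1.13 × 1.0 × 15 × 1 × 3 = 17.8 kips.
Design strength φR_n = 0.7 × 17.8 = 12.5 kips.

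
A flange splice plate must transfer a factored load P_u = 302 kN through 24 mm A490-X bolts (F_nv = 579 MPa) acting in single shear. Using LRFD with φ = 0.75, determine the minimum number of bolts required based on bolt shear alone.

2 bolts

A_b = π·24²/4 = 452.4 mm².
Per-bolt design strength φR_n = 0.75 × 579 × 452.4 × 1 / 1000 = 196.5 kN.
n ≥ 302 / 196.5 = 1.537 → use 2 bolts.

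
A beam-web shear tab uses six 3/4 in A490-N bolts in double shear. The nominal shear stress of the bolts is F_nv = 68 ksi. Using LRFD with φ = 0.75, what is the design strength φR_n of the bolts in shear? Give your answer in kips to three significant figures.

A_b = π × 0.75² / 4 = 0.4418 in².
R_n = F_nv · A_b · n · n_s = 68 × 0.4418 × 6 × 2 = 360.5 kips.
Design strength φR_n = 0.75 × 360.5 = 270 kips.

270 kips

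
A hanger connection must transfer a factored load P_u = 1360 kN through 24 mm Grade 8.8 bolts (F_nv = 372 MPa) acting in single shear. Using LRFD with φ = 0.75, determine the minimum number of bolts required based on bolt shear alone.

11 bolts

A_b = π·24²/4 = 452.4 mm².
Per-bolt design strength φR_n = 0.75 × 372 × 452.4 × 1 / 1000 = 126.2 kN.
n ≥ 1360 / 126.2 = 10.78 → use 11 bolts.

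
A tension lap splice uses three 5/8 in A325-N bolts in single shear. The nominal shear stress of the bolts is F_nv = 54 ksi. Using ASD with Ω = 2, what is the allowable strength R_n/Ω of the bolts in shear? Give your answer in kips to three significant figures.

24.9 kips

A_b = π × 0.625² / 4 = 0.3068 in².
R_n = F_nv · A_b · n · n_s = 54 × 0.3068 × 3 × 1 = 49.7 kips.
Allowable strength R_n/Ω = 49.7 / 2 = 24.9 kips.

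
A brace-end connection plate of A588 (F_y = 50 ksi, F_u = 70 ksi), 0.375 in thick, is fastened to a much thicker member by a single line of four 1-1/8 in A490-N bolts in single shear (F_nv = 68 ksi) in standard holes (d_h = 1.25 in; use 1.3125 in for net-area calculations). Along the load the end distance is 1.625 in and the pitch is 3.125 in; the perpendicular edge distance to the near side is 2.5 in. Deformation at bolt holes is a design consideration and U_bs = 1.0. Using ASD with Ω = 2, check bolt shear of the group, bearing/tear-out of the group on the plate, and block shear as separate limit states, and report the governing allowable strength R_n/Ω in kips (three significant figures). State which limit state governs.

Bolt shear: A_b = π·1.125²/4 = 0.994 in²; R_n = 68 × 0.994 × 4 × 1 = 270.4 kips → 270.4 / 2 = 135 kips.
Bearing: edge l_c = 1, r_n = 31.5 kips; interior l_c = 1.875, r_n = 59.06 kips; R_n = 31.5 + 3·59.06 = 208.7 kips → 104 kips.
Block shear: A_gv = 4.125, A_nv = 2.402, A_nt = 0.6914 in²; R_n = min(0.6F_uA_nv, 0.6F_yA_gv) + U_bs·F_u·A_nt = 149.3 kips → 74.6 kips.
Block shear governs: 74.6 kips.

74.6 kips (block shear governs)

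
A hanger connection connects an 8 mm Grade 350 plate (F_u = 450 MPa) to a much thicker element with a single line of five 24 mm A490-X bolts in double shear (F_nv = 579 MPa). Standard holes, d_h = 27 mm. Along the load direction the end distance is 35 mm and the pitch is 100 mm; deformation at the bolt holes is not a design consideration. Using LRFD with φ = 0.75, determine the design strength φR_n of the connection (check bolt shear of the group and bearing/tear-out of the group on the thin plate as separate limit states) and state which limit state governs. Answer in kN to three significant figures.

Bolt shear: A_b = π·24²/4 = 452.4 mm²; R_n = 579 × 452.4 × 5 × 2 / 1000 = 2619 kN → 0.75 × 2619 = 1960 kN.
Bearing (1.5 l_c t F_u ≤ 3.0 d t F_u): upper limit = 3.0·24·8·450 / 1000 = 259.2 kN.
  Edge l_c = 35 − 27/2 = 21.5 → r_n = 116.1 kN; interior l_c = 100 − 27 = 73 → r_n = 259.2 kN.
  R_n,bearing = 1·116.1 + 4·259.2 = 1153 kN → 0.75 × 1153 = 865 kN.
Bearing governs: 865 kN.

865 kN (bearing governs)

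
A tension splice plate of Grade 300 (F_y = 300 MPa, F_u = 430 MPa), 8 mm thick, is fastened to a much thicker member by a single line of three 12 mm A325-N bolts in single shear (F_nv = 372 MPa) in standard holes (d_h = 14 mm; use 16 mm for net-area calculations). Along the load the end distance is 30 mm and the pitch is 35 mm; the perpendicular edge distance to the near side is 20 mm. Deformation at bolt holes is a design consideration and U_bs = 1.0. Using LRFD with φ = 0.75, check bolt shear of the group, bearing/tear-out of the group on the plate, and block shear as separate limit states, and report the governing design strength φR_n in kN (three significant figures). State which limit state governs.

94.7 kN (bolt shear governs)

Bolt shear: A_b = π·12²/4 = 113.1 mm²; R_n = 372 × 113.1 × 3 × 1 / 1000 = 126.2 kN → 0.75 × 126.2 = 94.7 kN.
Bearing: edge l_c = 23, r_n = 94.94 kN; interior l_c = 21, r_n = 86.69 kN; R_n = 94.94 + 2·86.69 = 268.3 kN → 201 kN.
Block shear: A_gv = 800, A_nv = 480, A_nt = 96 mm²; R_n = min(0.6F_uA_nv, 0.6F_yA_gv) + U_bs·F_u·A_nt = 165.1 kN → 124 kN.
Bolt shear governs: 94.7 kN.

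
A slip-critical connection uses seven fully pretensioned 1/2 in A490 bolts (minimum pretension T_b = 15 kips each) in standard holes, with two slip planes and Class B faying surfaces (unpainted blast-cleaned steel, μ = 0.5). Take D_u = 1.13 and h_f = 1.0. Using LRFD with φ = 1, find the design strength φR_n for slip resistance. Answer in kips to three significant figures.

R_n = μ · D_u · h_f · T_b · n_s · n_b = 0.5 × 1.13 × 1.0 × 15 × 2 × 7 = 118.6 kips.
Design strength φR_n = 1 × 118.6 = 119 kips.

119 kips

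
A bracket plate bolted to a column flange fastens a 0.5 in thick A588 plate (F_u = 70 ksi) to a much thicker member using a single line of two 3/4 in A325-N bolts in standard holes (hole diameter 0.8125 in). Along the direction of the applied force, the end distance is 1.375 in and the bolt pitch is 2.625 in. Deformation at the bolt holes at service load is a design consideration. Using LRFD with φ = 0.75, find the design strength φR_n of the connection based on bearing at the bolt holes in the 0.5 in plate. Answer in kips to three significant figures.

77.8 kips

Per bolt r_n = 1.2 l_c t F_u ≤ 2.4 d t F_u; upper limit = 2.4 × 0.75 × 0.5 × 70 = 63 kips.
Edge bolt: l_c = 1.375 − 0.8125/2 = 0.9688 in → 1.2 × 0.9688 × 0.5 × 70 = 40.69 → r_n = 40.69 kips.
Interior bolts: l_c = 2.625 − 0.8125 = 1.812 in → 1.2 × 1.812 × 0.5 × 70 = 76.12 → r_n = 63 kips.
R_n = 1 × 40.69 + 1 × 63 = 103.7 kips.
Design strength φR_n = 0.75 × 103.7 = 77.8 kips.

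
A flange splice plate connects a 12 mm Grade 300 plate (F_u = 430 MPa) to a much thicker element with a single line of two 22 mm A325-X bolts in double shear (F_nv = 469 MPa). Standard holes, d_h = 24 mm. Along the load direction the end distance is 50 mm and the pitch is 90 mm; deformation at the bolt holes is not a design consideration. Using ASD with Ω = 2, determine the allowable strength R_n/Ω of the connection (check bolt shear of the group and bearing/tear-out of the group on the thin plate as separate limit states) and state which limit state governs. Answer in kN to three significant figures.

Bolt shear: A_b = π·22²/4 = 380.1 mm²; R_n = 469 × 380.1 × 2 × 2 / 1000 = 713.1 kN → 713.1 / 2 = 357 kN.
Bearing (1.5 l_c t F_u ≤ 3.0 d t F_u): upper limit = 3.0·22·12·430 / 1000 = 340.6 kN.
  Edge l_c = 50 − 24/2 = 38 → r_n = 294.1 kN; interior l_c = 90 − 24 = 66 → r_n = 340.6 kN.
  R_n,bearing = 1·294.1 + 1·340.6 = 634.7 kN → 634.7 / 2 = 317 kN.
Bearing governs: 317 kN.

317 kN (bearing governs)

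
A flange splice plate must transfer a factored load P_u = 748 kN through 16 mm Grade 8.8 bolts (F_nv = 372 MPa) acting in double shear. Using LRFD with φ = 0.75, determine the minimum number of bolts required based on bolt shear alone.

A_b = π·16²/4 = 201.1 mm².
Per-bolt design strength φR_n = 0.75 × 372 × 201.1 × 2 / 1000 = 112.2 kN.
n ≥ 748 / 112.2 = 6.667 → use 7 bolts.

7 bolts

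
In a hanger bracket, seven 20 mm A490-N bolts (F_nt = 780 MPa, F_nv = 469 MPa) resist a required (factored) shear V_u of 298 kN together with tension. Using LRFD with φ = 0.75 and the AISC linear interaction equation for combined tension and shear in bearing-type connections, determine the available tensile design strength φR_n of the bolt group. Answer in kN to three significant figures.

A_b = π·20²/4 = 314.2 mm²; f_rv = 298 × 1000 / (7 × 314.2) = 135.5 MPa.
F'_nt = 1.3 F_nt − (F_nt / φF_nv) f_rv = 1.3·780 − (780/(0.75·469))·135.5 = 713.5 MPa, capped at F_nt → F'_nt = 713.5 MPa.
R_n = F'_nt · A_b · n = 713.5 × 314.2 × 7 / 1000 = 1569 kN.
Design strength φR_n = 0.75 × 1569 = 1180 kN.

1180 kN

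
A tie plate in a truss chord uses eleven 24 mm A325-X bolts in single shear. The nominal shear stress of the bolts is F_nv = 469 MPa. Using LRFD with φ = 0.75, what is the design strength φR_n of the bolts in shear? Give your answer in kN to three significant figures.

A_b = π × 24² / 4 = 452.4 mm².
R_n = F_nv · A_b · n · n_s = 469 × 452.4 × 11 × 1 / 1000 = 2334 kN.
Design strength φR_n = 0.75 × 2334 = 1750 kN.

1750 kN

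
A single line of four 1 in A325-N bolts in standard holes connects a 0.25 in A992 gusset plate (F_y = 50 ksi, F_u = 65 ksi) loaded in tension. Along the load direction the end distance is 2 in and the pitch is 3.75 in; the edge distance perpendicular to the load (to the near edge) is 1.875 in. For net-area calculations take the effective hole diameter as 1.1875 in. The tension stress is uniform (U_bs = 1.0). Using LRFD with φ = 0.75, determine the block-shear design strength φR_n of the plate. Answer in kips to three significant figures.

82.1 kips

Shear plane L_v = 2 + 3·3.75 = 13.25 in; A_gv = 13.25 × 0.25 = 3.312 in².
A_nv = (13.25 − 3.5·1.1875) × 0.25 = 2.273 in².
A_nt = (1.875 − 0.5·1.1875) × 0.25 = 0.3203 in².
0.6 F_u A_nv = 88.66 kips; 0.6 F_y A_gv = 99.38 kips → shear rupture governs the shear term.
R_n = 88.66 + 1.0 × 65 × 0.3203 = 109.5 kips.
Design strength φR_n = 0.75 × 109.5 = 82.1 kips.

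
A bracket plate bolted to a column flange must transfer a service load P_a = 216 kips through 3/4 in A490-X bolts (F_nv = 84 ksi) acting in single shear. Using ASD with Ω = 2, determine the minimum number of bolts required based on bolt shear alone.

A_b = π·0.75²/4 = 0.4418 in².
Per-bolt allowable strength R_n/Ω = 84 × 0.4418 × 1 / 2 = 18.56 kips.
n ≥ 216 / 18.56 = 11.64 → use 12 bolts.

12 bolts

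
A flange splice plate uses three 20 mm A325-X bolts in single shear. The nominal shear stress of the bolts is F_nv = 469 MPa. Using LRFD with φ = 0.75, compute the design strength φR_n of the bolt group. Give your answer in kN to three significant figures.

332 kN

A_b = π × 20² / 4 = 314.2 mm².
R_n = F_nv · A_b · n · n_s = 469 × 314.2 × 3 × 1 / 1000 = 442 kN.
Design strength φR_n = 0.75 × 442 = 332 kN.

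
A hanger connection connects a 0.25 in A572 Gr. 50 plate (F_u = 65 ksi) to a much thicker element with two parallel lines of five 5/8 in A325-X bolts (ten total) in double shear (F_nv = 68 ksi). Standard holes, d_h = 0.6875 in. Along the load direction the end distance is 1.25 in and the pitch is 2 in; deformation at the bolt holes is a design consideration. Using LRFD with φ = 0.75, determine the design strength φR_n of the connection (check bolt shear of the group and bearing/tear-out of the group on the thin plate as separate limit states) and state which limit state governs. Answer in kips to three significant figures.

Bolt shear: A_b = π·0.625²/4 = 0.3068 in²; R_n = 68 × 0.3068 × 10 × 2 = 417.2 kips → 0.75 × 417.2 = 313 kips.
Bearing (1.2 l_c t F_u ≤ 2.4 d t F_u): upper limit = 2.4·0.625·0.25·65 = 24.38 kips.
  Edge l_c = 1.25 − 0.6875/2 = 0.9062 → r_n = 17.67 kips; interior l_c = 2 − 0.6875 = 1.312 → r_n = 24.38 kips.
  R_n,bearing = 2·17.67 + 8·24.38 = 230.3 kips → 0.75 × 230.3 = 173 kips.
Bearing governs: 173 kips.

173 kips (bearing governs)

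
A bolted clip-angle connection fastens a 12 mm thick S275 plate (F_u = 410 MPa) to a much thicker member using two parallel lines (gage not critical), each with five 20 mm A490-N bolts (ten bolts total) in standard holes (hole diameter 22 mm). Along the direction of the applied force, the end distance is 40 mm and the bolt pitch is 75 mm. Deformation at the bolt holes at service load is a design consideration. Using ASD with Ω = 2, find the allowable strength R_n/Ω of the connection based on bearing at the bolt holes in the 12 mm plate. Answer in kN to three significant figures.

1120 kN

Per bolt r_n = 1.2 l_c t F_u ≤ 2.4 d t F_u; upper limit = 2.4 × 20 × 12 × 410 / 1000 = 236.2 kN.
Edge bolt: l_c = 40 − 22/2 = 29 mm → 1.2 × 29 × 12 × 410 / 1000 = 171.2 → r_n = 171.2 kN.
Interior bolts: l_c = 75 − 22 = 53 mm → 1.2 × 53 × 12 × 410 / 1000 = 312.9 → r_n = 236.2 kN.
R_n = 2 × 171.2 + 8 × 236.2 = 2232 kN.
Allowable strength R_n/Ω = 2232 / 2 = 1120 kN.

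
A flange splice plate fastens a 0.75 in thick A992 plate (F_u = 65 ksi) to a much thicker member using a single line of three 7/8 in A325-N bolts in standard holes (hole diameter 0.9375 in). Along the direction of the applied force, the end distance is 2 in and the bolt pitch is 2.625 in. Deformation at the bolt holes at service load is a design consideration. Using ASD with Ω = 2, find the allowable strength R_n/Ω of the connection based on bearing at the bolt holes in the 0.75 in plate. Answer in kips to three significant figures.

144 kips

Per bolt r_n = 1.2 l_c t F_u ≤ 2.4 d t F_u; upper limit = 2.4 × 0.875 × 0.75 × 65 = 102.4 kips.
Edge bolt: l_c = 2 − 0.9375/2 = 1.531 in → 1.2 × 1.531 × 0.75 × 65 = 89.58 → r_n = 89.58 kips.
Interior bolts: l_c = 2.625 − 0.9375 = 1.688 in → 1.2 × 1.688 × 0.75 × 65 = 98.72 → r_n = 98.72 kips.
R_n = 1 × 89.58 + 2 × 98.72 = 287 kips.
Allowable strength R_n/Ω = 287 / 2 = 144 kips.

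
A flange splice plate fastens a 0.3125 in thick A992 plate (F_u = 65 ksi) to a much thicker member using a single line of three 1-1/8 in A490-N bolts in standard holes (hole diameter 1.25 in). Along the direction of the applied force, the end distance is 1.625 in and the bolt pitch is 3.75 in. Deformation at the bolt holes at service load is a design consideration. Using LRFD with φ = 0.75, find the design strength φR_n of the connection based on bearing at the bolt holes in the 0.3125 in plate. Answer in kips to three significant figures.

101 kips

Per bolt r_n = 1.2 l_c t F_u ≤ 2.4 d t F_u; upper limit = 2.4 × 1.125 × 0.3125 × 65 = 54.84 kips.
Edge bolt: l_c = 1.625 − 1.25/2 = 1 in → 1.2 × 1 × 0.3125 × 65 = 24.38 → r_n = 24.38 kips.
Interior bolts: l_c = 3.75 − 1.25 = 2.5 in → 1.2 × 2.5 × 0.3125 × 65 = 60.94 → r_n = 54.84 kips.
R_n = 1 × 24.38 + 2 × 54.84 = 134.1 kips.
Design strength φR_n = 0.75 × 134.1 = 101 kips.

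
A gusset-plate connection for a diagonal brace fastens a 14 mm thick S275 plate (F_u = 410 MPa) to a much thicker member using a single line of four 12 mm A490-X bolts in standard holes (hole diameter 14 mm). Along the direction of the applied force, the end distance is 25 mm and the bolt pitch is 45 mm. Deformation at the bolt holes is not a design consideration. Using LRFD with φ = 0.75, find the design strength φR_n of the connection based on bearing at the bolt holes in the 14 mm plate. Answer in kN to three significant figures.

Per bolt r_n = 1.5 l_c t F_u ≤ 3.0 d t F_u; upper limit = 3.0 × 12 × 14 × 410 / 1000 = 206.6 kN.
Edge bolt: l_c = 25 − 14/2 = 18 mm → 1.5 × 18 × 14 × 410 / 1000 = 155 → r_n = 155 kN.
Interior bolts: l_c = 45 − 14 = 31 mm → 1.5 × 31 × 14 × 410 / 1000 = 266.9 → r_n = 206.6 kN.
R_n = 1 × 155 + 3 × 206.6 = 774.9 kN.
Design strength φR_n = 0.75 × 774.9 = 581 kN.

581 kN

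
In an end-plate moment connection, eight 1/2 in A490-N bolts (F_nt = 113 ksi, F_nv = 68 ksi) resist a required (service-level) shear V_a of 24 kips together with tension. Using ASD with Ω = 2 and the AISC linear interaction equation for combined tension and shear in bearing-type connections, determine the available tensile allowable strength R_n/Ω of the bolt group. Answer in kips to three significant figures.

75.5 kips

A_b = π·0.5²/4 = 0.1963 in²; f_rv = 24 / (8 × 0.1963) = 15.28 ksi.
F'_nt = 1.3 F_nt − (Ω F_nt / F_nv) f_rv = 1.3·113 − (2·113/68)·15.28 = 96.12 ksi, capped at F_nt → F'_nt = 96.12 ksi.
R_n = F'_nt · A_b · n = 96.12 × 0.1963 × 8 = 151 kips.
Allowable strength R_n/Ω = 151 / 2 = 75.5 kips.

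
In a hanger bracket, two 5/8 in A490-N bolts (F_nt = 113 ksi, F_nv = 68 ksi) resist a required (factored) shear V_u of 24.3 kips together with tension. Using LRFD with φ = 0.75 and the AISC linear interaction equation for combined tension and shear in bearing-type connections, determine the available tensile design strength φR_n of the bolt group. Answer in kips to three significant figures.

A_b = π·0.625²/4 = 0.3068 in²; f_rv = 24.3 / (2 × 0.3068) = 39.6 ksi.
F'_nt = 1.3 F_nt − (F_nt / φF_nv) f_rv = 1.3·113 − (113/(0.75·68))·39.6 = 59.15 ksi, capped at F_nt → F'_nt = 59.15 ksi.
R_n = F'_nt · A_b · n = 59.15 × 0.3068 × 2 = 36.3 kips.
Design strength φR_n = 0.75 × 36.3 = 27.2 kips.

27.2 kips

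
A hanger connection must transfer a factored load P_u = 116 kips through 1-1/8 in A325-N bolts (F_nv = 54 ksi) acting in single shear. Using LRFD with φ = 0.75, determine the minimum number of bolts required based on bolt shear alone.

3 bolts

A_b = π·1.125²/4 = 0.994 in².
Per-bolt design strength φR_n = 0.75 × 54 × 0.994 × 1 = 40.26 kips.
n ≥ 116 / 40.26 = 2.881 → use 3 bolts.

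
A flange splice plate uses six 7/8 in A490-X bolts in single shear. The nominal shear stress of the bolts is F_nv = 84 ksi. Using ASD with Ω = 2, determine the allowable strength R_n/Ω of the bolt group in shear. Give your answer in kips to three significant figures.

152 kips

A_b = π × 0.875² / 4 = 0.6013 in².
R_n = F_nv · A_b · n · n_s = 84 × 0.6013 × 6 × 1 = 303.1 kips.
Allowable strength R_n/Ω = 303.1 / 2 = 152 kips.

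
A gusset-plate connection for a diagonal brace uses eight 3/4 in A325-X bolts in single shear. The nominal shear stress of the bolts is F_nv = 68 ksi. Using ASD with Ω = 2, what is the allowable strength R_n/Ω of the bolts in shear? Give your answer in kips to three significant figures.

A_b = π × 0.75² / 4 = 0.4418 in².
R_n = F_nv · A_b · n · n_s = 68 × 0.4418 × 8 × 1 = 240.3 kips.
Allowable strength R_n/Ω = 240.3 / 2 = 120 kips.

120 kips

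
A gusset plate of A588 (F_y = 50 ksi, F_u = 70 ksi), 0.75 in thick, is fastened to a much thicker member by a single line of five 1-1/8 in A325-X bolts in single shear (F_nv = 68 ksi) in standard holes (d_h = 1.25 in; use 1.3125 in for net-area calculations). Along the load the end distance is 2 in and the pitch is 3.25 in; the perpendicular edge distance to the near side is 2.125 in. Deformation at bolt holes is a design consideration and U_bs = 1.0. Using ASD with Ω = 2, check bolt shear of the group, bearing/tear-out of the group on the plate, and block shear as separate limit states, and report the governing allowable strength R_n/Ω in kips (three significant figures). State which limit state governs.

Bolt shear: A_b = π·1.125²/4 = 0.994 in²; R_n = 68 × 0.994 × 5 × 1 = 338 kips → 338 / 2 = 169 kips.
Bearing: edge l_c = 1.375, r_n = 86.62 kips; interior l_c = 2, r_n = 126 kips; R_n = 86.62 + 4·126 = 590.6 kips → 295 kips.
Block shear: A_gv = 11.25, A_nv = 6.82, A_nt = 1.102 in²; R_n = min(0.6F_uA_nv, 0.6F_yA_gv) + U_bs·F_u·A_nt = 363.6 kips → 182 kips.
Bolt shear governs: 169 kips.

169 kips (bolt shear governs)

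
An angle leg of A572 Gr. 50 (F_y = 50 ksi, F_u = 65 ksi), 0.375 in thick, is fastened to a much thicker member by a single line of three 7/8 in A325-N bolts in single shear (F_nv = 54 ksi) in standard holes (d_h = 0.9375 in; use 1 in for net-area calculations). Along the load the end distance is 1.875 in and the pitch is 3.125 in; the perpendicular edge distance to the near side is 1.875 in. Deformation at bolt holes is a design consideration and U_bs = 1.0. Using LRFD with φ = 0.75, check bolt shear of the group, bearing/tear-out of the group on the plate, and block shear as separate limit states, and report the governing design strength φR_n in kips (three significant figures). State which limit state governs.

73.1 kips (bolt shear governs)

Bolt shear: A_b = π·0.875²/4 = 0.6013 in²; R_n = 54 × 0.6013 × 3 × 1 = 97.41 kips → 0.75 × 97.41 = 73.1 kips.
Bearing: edge l_c = 1.406, r_n = 41.13 kips; interior l_c = 2.188, r_n = 51.19 kips; R_n = 41.13 + 2·51.19 = 143.5 kips → 108 kips.
Block shear: A_gv = 3.047, A_nv = 2.109, A_nt = 0.5156 in²; R_n = min(0.6F_uA_nv, 0.6F_yA_gv) + U_bs·F_u·A_nt = 115.8 kips → 86.8 kips.
Bolt shear governs: 73.1 kips.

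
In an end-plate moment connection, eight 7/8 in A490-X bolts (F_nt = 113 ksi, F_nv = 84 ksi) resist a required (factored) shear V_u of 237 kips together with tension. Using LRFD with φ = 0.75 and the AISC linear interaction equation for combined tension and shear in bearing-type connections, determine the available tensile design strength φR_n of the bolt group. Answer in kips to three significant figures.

A_b = π·0.875²/4 = 0.6013 in²; f_rv = 237 / (8 × 0.6013) = 49.27 ksi.
F'_nt = 1.3 F_nt − (F_nt / φF_nv) f_rv = 1.3·113 − (113/(0.75·84))·49.27 = 58.53 ksi, capped at F_nt → F'_nt = 58.53 ksi.
R_n = F'_nt · A_b · n = 58.53 × 0.6013 × 8 = 281.6 kips.
Design strength φR_n = 0.75 × 281.6 = 211 kips.

211 kips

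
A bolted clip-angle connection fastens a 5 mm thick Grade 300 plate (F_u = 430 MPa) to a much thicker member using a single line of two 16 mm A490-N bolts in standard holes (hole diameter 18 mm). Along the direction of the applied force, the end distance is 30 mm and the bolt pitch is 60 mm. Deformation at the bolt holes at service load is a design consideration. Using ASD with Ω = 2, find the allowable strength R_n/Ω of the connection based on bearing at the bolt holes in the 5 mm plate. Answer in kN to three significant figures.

68.4 kN

Per bolt r_n = 1.2 l_c t F_u ≤ 2.4 d t F_u; upper limit = 2.4 × 16 × 5 × 430 / 1000 = 82.56 kN.
Edge bolt: l_c = 30 − 18/2 = 21 mm → 1.2 × 21 × 5 × 430 / 1000 = 54.18 → r_n = 54.18 kN.
Interior bolts: l_c = 60 − 18 = 42 mm → 1.2 × 42 × 5 × 430 / 1000 = 108.4 → r_n = 82.56 kN.
R_n = 1 × 54.18 + 1 × 82.56 = 136.7 kN.
Allowable strength R_n/Ω = 136.7 / 2 = 68.4 kN.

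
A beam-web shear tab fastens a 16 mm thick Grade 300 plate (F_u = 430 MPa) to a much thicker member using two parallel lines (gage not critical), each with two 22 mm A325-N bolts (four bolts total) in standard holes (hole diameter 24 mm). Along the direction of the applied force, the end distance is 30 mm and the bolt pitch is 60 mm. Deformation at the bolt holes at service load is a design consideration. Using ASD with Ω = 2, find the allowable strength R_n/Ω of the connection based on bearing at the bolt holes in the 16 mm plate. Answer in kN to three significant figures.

446 kN

Per bolt r_n = 1.2 l_c t F_u ≤ 2.4 d t F_u; upper limit = 2.4 × 22 × 16 × 430 / 1000 = 363.3 kN.
Edge bolt: l_c = 30 − 24/2 = 18 mm → 1.2 × 18 × 16 × 430 / 1000 = 148.6 → r_n = 148.6 kN.
Interior bolts: l_c = 60 − 24 = 36 mm → 1.2 × 36 × 16 × 430 / 1000 = 297.2 → r_n = 297.2 kN.
R_n = 2 × 148.6 + 2 × 297.2 = 891.6 kN.
Allowable strength R_n/Ω = 891.6 / 2 = 446 kN.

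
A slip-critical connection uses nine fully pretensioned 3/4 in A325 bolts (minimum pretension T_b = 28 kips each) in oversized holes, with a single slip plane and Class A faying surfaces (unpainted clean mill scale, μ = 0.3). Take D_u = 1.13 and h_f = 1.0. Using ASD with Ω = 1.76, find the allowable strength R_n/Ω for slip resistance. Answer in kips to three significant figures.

R_n = μ · D_u · h_f · T_b · n_s · n_b = 0.3 × 1.13 × 1.0 × 28 × 1 × 9 = 85.43 kips.
Allowable strength R_n/Ω = 85.43 / 1.76 = 48.5 kips.

48.5 kips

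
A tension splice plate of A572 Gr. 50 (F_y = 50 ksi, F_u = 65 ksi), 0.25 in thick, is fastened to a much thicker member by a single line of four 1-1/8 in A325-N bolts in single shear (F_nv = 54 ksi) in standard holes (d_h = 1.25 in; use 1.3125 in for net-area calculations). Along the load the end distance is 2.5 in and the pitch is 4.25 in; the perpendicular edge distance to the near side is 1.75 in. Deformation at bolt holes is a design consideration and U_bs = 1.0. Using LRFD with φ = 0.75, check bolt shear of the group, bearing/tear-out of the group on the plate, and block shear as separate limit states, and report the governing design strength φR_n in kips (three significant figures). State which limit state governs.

Bolt shear: A_b = π·1.125²/4 = 0.994 in²; R_n = 54 × 0.994 × 4 × 1 = 214.7 kips → 0.75 × 214.7 = 161 kips.
Bearing: edge l_c = 1.875, r_n = 36.56 kips; interior l_c = 3, r_n = 43.87 kips; R_n = 36.56 + 3·43.87 = 168.2 kips → 126 kips.
Block shear: A_gv = 3.812, A_nv = 2.664, A_nt = 0.2734 in²; R_n = min(0.6F_uA_nv, 0.6F_yA_gv) + U_bs·F_u·A_nt = 121.7 kips → 91.3 kips.
Block shear governs: 91.3 kips.

91.3 kips (block shear governs)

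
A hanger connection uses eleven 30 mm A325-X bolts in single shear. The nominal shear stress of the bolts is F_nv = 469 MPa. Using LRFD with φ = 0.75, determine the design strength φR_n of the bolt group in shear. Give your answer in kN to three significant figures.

2740 kN

A_b = π × 30² / 4 = 706.9 mm².
R_n = F_nv · A_b · n · n_s = 469 × 706.9 × 11 × 1 / 1000 = 3647 kN.
Design strength φR_n = 0.75 × 3647 = 2740 kN.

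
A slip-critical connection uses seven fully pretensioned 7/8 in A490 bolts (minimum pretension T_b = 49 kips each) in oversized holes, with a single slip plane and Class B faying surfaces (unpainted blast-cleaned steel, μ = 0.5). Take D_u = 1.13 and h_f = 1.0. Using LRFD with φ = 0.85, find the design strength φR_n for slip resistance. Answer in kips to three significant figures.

R_n = μ · D_u · h_f · T_b · n_s · n_b = 0.5 × 1.13 × 1.0 × 49 × 1 × 7 = 193.8 kips.
Design strength φR_n = 0.85 × 193.8 = 165 kips.

165 kips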